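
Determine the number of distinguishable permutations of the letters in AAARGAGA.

168

The 8 letters of AAARGAGA have repeats: A appearing 5 times and G appearing twice.
Dividing 8! = 40320 by 5!·2! = 240 for the repeated letters gives 168.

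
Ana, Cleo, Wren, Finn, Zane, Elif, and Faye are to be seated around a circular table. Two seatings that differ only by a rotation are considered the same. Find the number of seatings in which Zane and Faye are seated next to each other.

240

Glue Zane and Faye into a block (2 internal orders). Seating 6 units around a circle gives (5)! arrangements.
So 2 × (5)! = 2 × 120 = 240.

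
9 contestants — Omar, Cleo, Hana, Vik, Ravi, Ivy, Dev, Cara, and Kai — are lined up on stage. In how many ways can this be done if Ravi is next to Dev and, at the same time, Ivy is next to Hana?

20160

Treat {Ravi,Dev} as one block (2 orders) and {Ivy,Hana} as another (2 orders).
That leaves 7 units to arrange: 2 × 2 × 7! = 4 × 5040 = 20160.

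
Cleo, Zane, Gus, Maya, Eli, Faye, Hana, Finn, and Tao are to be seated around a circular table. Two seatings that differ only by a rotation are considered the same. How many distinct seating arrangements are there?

40320

Fix one person's seat to break rotational symmetry; the remaining 8 people can be arranged in (8)! = 40320 ways.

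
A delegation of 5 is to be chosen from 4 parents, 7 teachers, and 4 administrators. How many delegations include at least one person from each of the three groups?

Unrestricted: C(15,5) = 3003 ways to pick any 5 of the 15.
Subtract selections that omit an entire group: no parents → C(11,5) = 462; no teachers → C(8,5) = 56; no administrators → C(11,5) = 462.
Add back selections omitting two groups (i.e. drawn from a single group): C(4,5) + C(7,5) + C(4,5) = 21.
By inclusion–exclusion: 3003 − 980 + 21 = 2044.

2044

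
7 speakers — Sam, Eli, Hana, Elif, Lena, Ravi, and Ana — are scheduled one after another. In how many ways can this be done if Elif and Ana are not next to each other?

Of the 7! = 5040 arrangements, those with Elif and Ana adjacent number 2 × 6! = 1440 (treat the pair as a block with 2 internal orders).
Complementary counting: 5040 − 1440 = 3600.

3600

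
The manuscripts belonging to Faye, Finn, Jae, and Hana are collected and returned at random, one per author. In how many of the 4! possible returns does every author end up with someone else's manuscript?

This is the derangement count D_4: permutations of 4 items with no fixed point.
By inclusion–exclusion this is Σ_{j=0}^{4} (−1)^j C(4,j)·(4−j)!.
Computing: 24 − 24 + 12 − 4 + 1 = 9.

9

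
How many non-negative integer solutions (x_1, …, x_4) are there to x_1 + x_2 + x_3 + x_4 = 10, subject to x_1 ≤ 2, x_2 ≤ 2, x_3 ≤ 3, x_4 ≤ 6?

18

Without the upper bounds there are C(13,3) = 286 ways to split 10 among 4 variables.
Subtract solutions that violate a single cap (substitute x_i' = x_i − (cap_i+1)): x_1 ≥ 3 gives C(10,3) = 120; x_2 ≥ 3 gives C(10,3) = 120; x_3 ≥ 4 gives C(9,3) = 84; x_4 ≥ 7 gives C(6,3) = 20. Together 344.
Add back pairs where two caps are both exceeded: 35 + 20 + 1 + 20 + 1 + 0 = 77.
Subtract triples: 1 + 0 + 0 + 0 = 1.
By inclusion–exclusion the count is 286 − 344 + 77 − 1 = 18.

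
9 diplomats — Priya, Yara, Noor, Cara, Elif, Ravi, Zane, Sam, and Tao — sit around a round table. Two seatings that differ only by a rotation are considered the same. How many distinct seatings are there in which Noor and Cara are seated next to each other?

Glue Noor and Cara into a block (2 internal orders). Seating 8 units around a circle gives (7)! arrangements.
So 2 × (7)! = 2 × 5040 = 10080.

10080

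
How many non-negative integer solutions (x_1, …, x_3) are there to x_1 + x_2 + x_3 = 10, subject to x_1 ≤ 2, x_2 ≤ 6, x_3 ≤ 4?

By stars and bars, unrestricted non-negative solutions to x_1+…+x_3 = 10 number C(10+2,2) = 66.
Subtract solutions that violate a single cap (substitute x_i' = x_i − (cap_i+1)): x_1 ≥ 3 gives C(9,2) = 36; x_2 ≥ 7 gives C(5,2) = 10; x_3 ≥ 5 gives C(7,2) = 21. Together 67.
Add back pairs where two caps are both exceeded: 1 + 6 + 0 = 7.
By inclusion–exclusion the count is 66 − 67 + 7 = 6.

6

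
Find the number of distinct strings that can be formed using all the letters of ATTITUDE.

6720

ATTITUDE has 8 letters with T appearing 3 times.
Dividing 8! = 40320 by 3! = 6 for the repeated letters gives 6720.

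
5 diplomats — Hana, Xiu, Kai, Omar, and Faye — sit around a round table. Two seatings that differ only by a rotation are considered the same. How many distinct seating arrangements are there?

24

Seat Hana anywhere (absorbing the rotational symmetry), then permute the other 4: (4)! = 24.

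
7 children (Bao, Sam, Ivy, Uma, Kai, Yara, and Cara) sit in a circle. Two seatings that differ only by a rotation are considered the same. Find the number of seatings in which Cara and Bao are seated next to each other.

240

Treat {Cara, Bao} as one unit (2 internal orders) and seat the resulting 6 units around the table: (5)! circular arrangements.
So 2 × (5)! = 2 × 120 = 240.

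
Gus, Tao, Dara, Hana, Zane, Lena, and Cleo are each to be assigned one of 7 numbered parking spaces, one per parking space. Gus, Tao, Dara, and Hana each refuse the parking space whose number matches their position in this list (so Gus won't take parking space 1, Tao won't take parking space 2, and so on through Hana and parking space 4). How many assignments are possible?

Let Aᵢ (for 1 ≤ i ≤ 4) be the placements that put person i in their forbidden parking space. Any j of these fix j positions, leaving (7−j)! ways to fill the rest, and there are C(4,j) ways to pick which j.
By inclusion–exclusion, the number of valid placements is Σ_{j=0}^{4} (−1)^j C(4,j)·(7−j)!.
Computing: 5040 − 2880 + 720 − 96 + 6 = 2790.

2790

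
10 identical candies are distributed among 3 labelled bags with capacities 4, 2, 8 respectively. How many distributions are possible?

12

Without the upper bounds there are C(12,2) = 66 ways to split 10 among 3 bags.
Subtract solutions that violate a single cap (substitute x_i' = x_i − (cap_i+1)): x_1 ≥ 5 gives C(7,2) = 21; x_2 ≥ 3 gives C(9,2) = 36; x_3 ≥ 9 gives C(3,2) = 3. Together 60.
Add back pairs where two caps are both exceeded: 6 + 0 + 0 = 6.
By inclusion–exclusion the count is 66 − 60 + 6 = 12.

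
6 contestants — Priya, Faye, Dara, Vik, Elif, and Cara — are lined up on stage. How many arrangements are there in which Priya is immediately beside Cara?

Glue Priya and Cara into one block (2 internal orders), leaving 5 units to arrange in a row.
So the count is 2·(5)! = 240.

240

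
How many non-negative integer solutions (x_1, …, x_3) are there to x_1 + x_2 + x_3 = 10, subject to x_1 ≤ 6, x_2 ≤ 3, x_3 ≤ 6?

Without the upper bounds there are C(12,2) = 66 ways to split 10 among 3 variables.
Subtract solutions that violate a single cap (substitute x_i' = x_i − (cap_i+1)): x_1 ≥ 7 gives C(5,2) = 10; x_2 ≥ 4 gives C(8,2) = 28; x_3 ≥ 7 gives C(5,2) = 10. Together 48.
No two caps can be exceeded simultaneously, so the pair terms are all 0.
By inclusion–exclusion the count is 66 − 48 + 0 = 18.

18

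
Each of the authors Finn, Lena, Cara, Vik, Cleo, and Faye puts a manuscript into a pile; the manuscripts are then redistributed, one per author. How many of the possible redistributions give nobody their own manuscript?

Let Aᵢ be the assignments in which author i gets their own manuscript. We want the size of the complement of A₁∪…∪A_6.
By inclusion–exclusion this is Σ_{j=0}^{6} (−1)^j C(6,j)·(6−j)!.
Computing: 720 − 720 + 360 − 120 + 30 − 6 + 1 = 265.

265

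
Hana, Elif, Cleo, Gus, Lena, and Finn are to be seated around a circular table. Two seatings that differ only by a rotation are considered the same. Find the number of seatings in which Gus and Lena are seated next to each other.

Treat {Gus, Lena} as one unit (2 internal orders) and seat the resulting 5 units around the table: (4)! circular arrangements.
So 2 × (4)! = 2 × 24 = 48.

48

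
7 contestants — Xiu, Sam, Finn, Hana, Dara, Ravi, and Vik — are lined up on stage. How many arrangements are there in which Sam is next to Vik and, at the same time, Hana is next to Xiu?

Treat {Sam,Vik} as one block (2 orders) and {Hana,Xiu} as another (2 orders).
That leaves 5 units to arrange: 2 × 2 × 5! = 4 × 120 = 480.

480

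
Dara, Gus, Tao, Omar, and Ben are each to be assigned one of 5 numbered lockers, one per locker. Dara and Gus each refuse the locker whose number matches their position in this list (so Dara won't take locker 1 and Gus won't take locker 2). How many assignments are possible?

Let Aᵢ (for i ∈ {1, 2}) be the placements that put person i in their forbidden locker. Any j of these fix j positions, leaving (5−j)! ways to fill the rest, and there are C(2,j) ways to pick which j.
By inclusion–exclusion, the number of valid placements is Σ_{j=0}^{2} (−1)^j C(2,j)·(5−j)!.
Computing: 120 − 48 + 6 = 78.

78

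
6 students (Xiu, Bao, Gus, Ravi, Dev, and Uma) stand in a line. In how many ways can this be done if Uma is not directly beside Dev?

Of the 6! = 720 arrangements, those with Uma and Dev adjacent number 2 × 5! = 240 (treat the pair as a block with 2 internal orders).
Complementary counting: 720 − 240 = 480.

480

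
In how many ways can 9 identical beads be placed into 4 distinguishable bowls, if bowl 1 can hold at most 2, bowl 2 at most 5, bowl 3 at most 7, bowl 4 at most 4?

Ignoring the caps, the number of non-negative solutions to x_1+…+x_4 = 9 is C(12,3) = 220.
Subtract solutions that violate a single cap (substitute x_i' = x_i − (cap_i+1)): x_1 ≥ 3 gives C(9,3) = 84; x_2 ≥ 6 gives C(6,3) = 20; x_3 ≥ 8 gives C(4,3) = 4; x_4 ≥ 5 gives C(7,3) = 35. Together 143.
Add back pairs where two caps are both exceeded: 1 + 0 + 4 + 0 + 0 + 0 = 5.
By inclusion–exclusion the count is 220 − 143 + 5 = 82.

82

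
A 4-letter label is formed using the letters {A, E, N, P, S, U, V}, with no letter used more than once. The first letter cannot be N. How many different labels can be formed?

The first letter has 7−1 = 6 choices (anything except N).
The remaining 3 letters are filled from the other 6 symbols without repetition: 6 × 5 × 4 = 120.
Total: 6 × 120 = 720.

720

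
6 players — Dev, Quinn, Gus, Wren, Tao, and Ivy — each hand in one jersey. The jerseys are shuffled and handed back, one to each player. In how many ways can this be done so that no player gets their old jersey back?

265

This is the derangement count D_6: permutations of 6 items with no fixed point.
By inclusion–exclusion this is Σ_{j=0}^{6} (−1)^j C(6,j)·(6−j)!.
Computing: 720 − 720 + 360 − 120 + 30 − 6 + 1 = 265.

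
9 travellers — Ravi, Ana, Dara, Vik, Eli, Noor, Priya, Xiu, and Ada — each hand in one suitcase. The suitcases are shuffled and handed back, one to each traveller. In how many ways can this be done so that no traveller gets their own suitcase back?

Let Aᵢ be the assignments in which traveller i gets their own suitcase. We want the size of the complement of A₁∪…∪A_9.
By inclusion–exclusion this is Σ_{j=0}^{9} (−1)^j C(9,j)·(9−j)!.
Computing: 362880 − 362880 + 181440 − 60480 + 15120 − 3024 + 504 − 72 + 9 − 1 = 133496.

133496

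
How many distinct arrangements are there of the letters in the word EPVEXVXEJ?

15120

Letter multiplicities in EPVEXVXEJ: E×3, J×1, P×1, V×2, X×2.
Dividing 9! = 362880 by 3!·2!·2! = 24 for the repeated letters gives 15120.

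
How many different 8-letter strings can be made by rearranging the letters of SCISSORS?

1680

Letter multiplicities in SCISSORS: C×1, I×1, O×1, R×1, S×4.
The number of distinct arrangements is 8!/(4!) = 40320/24 = 1680.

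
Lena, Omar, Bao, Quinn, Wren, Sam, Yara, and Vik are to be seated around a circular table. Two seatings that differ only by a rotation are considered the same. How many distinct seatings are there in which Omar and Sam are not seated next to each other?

Without the restriction there are (7)! = 5040 seatings.
Those with Omar next to Sam: fuse the pair into one unit and seat 7 units around a circle — 2·(6)! = 1440.
Subtracting, 5040 − 1440 = 3600.

3600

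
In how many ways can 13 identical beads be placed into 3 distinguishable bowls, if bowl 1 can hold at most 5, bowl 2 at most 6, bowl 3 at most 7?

By stars and bars, unrestricted non-negative solutions to x_1+…+x_3 = 13 number C(13+2,2) = 105.
Subtract solutions that violate a single cap (substitute x_i' = x_i − (cap_i+1)): x_1 ≥ 6 gives C(9,2) = 36; x_2 ≥ 7 gives C(8,2) = 28; x_3 ≥ 8 gives C(7,2) = 21. Together 85.
Add back pairs where two caps are both exceeded: 1 + 0 + 0 = 1.
By inclusion–exclusion the count is 105 − 85 + 1 = 21.

21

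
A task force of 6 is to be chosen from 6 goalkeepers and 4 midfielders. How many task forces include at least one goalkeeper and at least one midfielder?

Total 6-person selections from all 10: C(10,6) = 210.
Selections missing a whole group: no goalkeepers → C(4,6) = 0; no midfielders → C(6,6) = 1.
Both groups omitted at once is impossible, so 210 − 1 = 209.

209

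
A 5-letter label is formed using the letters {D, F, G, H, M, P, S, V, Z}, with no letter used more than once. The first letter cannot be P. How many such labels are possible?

13440

The first letter has 9−1 = 8 choices (anything except P).
The remaining 4 letters are filled from the other 8 symbols without repetition: 8 × 7 × 6 × 5 = 1680.
Total: 8 × 1680 = 13440.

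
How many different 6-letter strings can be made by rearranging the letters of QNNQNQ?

20

The 6 letters of QNNQNQ have repeats: N appearing 3 times and Q appearing 3 times.
The number of distinct arrangements is 6!/(3!·3!) = 720/36 = 20.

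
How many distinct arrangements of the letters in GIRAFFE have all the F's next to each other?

Treat the 2 copies of F as a single block. The multiset to arrange is then {FF, A, E, G, I, R}, 6 items in all.
All 6 items are distinct, so there are (6)! = 720 arrangements.

720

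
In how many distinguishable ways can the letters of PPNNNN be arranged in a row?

15

Letter multiplicities in PPNNNN: N×4, P×2.
So there are 6! / (4!·2!) = 15 distinguishable arrangements.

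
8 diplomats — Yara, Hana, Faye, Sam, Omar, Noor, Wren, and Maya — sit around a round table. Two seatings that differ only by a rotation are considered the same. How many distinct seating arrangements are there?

Around a circle, 8 distinct people have 8!/8 = (7)! = 5040 rotationally distinct seatings.

5040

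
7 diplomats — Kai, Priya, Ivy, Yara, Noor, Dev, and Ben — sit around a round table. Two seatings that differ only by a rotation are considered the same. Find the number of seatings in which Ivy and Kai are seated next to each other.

Treat {Ivy, Kai} as one unit (2 internal orders) and seat the resulting 6 units around the table: (5)! circular arrangements.
So 2 × (5)! = 2 × 120 = 240.

240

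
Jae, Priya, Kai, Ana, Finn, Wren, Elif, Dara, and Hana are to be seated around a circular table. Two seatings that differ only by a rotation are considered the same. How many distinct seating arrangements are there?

40320

Fix one person's seat to break rotational symmetry; the remaining 8 people can be arranged in (8)! = 40320 ways.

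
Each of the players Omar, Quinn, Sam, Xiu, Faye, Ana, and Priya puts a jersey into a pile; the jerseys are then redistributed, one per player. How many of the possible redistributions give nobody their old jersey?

1854

This is the derangement count D_7: permutations of 7 items with no fixed point.
By inclusion–exclusion this is Σ_{j=0}^{7} (−1)^j C(7,j)·(7−j)!.
Computing: 5040 − 5040 + 2520 − 840 + 210 − 42 + 7 − 1 = 1854.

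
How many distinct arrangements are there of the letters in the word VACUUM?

VACUUM has 6 letters with U appearing twice.
So there are 6! / (2!) = 360 distinguishable arrangements.

360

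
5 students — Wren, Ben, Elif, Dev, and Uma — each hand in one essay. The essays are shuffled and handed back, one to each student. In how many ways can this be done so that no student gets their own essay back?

44

Let Aᵢ be the assignments in which student i gets their own essay. We want the size of the complement of A₁∪…∪A_5.
By inclusion–exclusion this is Σ_{j=0}^{5} (−1)^j C(5,j)·(5−j)!.
Computing: 120 − 120 + 60 − 20 + 5 − 1 = 44.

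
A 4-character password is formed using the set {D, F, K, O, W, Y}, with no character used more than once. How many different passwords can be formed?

With no repetition, fill the 4 characters in order: 6 choices, then 5, down to 3.
That product is 6 × 5 × 4 × 3 = 360.

360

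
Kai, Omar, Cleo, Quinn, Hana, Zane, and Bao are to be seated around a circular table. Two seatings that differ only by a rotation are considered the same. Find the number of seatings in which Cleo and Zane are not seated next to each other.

Without the restriction there are (6)! = 720 seatings.
Seatings with Cleo beside Zane: treat them as a block with 2 internal orders, giving 2 × (5)! = 240.
Subtracting, 720 − 240 = 480.

480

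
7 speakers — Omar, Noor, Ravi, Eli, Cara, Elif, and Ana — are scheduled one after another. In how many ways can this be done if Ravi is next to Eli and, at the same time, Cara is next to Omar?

480

Treat {Ravi,Eli} as one block (2 orders) and {Cara,Omar} as another (2 orders).
That leaves 5 units to arrange: 2 × 2 × 5! = 4 × 120 = 480.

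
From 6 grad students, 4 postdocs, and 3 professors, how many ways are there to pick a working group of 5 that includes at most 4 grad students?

Split by how many grad students are chosen (0 through 4).
Sum: C(6,0)·C(7,5) + C(6,1)·C(7,4) + C(6,2)·C(7,3) + C(6,3)·C(7,2) + C(6,4)·C(7,1) = 21 + 210 + 525 + 420 + 105 = 1281.

1281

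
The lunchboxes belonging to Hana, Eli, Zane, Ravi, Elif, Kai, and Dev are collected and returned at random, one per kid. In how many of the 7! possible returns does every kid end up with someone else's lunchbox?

1854

Let Aᵢ be the assignments in which kid i gets their own lunchbox. We want the size of the complement of A₁∪…∪A_7.
By inclusion–exclusion this is Σ_{j=0}^{7} (−1)^j C(7,j)·(7−j)!.
Computing: 5040 − 5040 + 2520 − 840 + 210 − 42 + 7 − 1 = 1854.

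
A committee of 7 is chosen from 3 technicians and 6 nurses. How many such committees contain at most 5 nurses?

33

Split by how many nurses are chosen (0 through 5).
Sum: C(6,0)·C(3,7) + C(6,1)·C(3,6) + C(6,2)·C(3,5) + C(6,3)·C(3,4) + C(6,4)·C(3,3) + C(6,5)·C(3,2) = 0 + 0 + 0 + 0 + 15 + 18 = 33.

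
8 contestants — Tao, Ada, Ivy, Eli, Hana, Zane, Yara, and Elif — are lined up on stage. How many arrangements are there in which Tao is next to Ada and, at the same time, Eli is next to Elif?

2880

Treat {Tao,Ada} as one block (2 orders) and {Eli,Elif} as another (2 orders).
That leaves 6 units to arrange: 2 × 2 × 6! = 4 × 720 = 2880.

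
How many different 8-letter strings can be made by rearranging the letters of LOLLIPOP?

1680

The 8 letters of LOLLIPOP have repeats: L appearing 3 times, O appearing twice, and P appearing twice.
So there are 8! / (3!·2!·2!) = 1680 distinguishable arrangements.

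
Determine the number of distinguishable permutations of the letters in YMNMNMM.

105

Letter multiplicities in YMNMNMM: M×4, N×2, Y×1.
The number of distinct arrangements is 7!/(4!·2!) = 5040/48 = 105.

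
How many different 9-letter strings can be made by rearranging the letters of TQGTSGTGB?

The 9 letters of TQGTSGTGB have repeats: G appearing 3 times and T appearing 3 times.
So there are 9! / (3!·3!) = 10080 distinguishable arrangements.

10080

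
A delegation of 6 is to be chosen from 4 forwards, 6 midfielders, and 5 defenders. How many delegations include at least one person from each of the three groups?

With no constraint there are C(15,6) = 5005 possible selections.
Selections missing a whole group: no forwards → C(11,6) = 462; no midfielders → C(9,6) = 84; no defenders → C(10,6) = 210.
Add back selections omitting two groups (i.e. drawn from a single group): C(4,6) + C(6,6) + C(5,6) = 1.
By inclusion–exclusion: 5005 − 756 + 1 = 4250.

4250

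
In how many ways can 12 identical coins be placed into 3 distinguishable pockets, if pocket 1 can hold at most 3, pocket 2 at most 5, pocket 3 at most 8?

14

By stars and bars, unrestricted non-negative solutions to x_1+…+x_3 = 12 number C(12+2,2) = 91.
Subtract solutions that violate a single cap (substitute x_i' = x_i − (cap_i+1)): x_1 ≥ 4 gives C(10,2) = 45; x_2 ≥ 6 gives C(8,2) = 28; x_3 ≥ 9 gives C(5,2) = 10. Together 83.
Add back pairs where two caps are both exceeded: 6 + 0 + 0 = 6.
By inclusion–exclusion the count is 91 − 83 + 6 = 14.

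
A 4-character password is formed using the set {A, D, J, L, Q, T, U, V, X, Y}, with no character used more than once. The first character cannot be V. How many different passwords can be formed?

The first character has 10−1 = 9 choices (anything except V).
The remaining 3 characters are filled from the other 9 symbols without repetition: 9 × 8 × 7 = 504.
Total: 9 × 504 = 4536.

4536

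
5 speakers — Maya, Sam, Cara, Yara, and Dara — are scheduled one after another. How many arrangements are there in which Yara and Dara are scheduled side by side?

Glue Yara and Dara into one block (2 internal orders), leaving 4 units to arrange in a row.
So the count is 2·(4)! = 48.

48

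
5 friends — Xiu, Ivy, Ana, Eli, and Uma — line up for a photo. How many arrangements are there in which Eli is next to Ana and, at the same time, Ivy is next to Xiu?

Treat {Eli,Ana} as one block (2 orders) and {Ivy,Xiu} as another (2 orders).
That leaves 3 units to arrange: 2 × 2 × 3! = 4 × 6 = 24.

24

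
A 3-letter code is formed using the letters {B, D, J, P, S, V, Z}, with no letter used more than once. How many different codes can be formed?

210

With no repetition, fill the 3 letters in order: 7 choices, then 6, down to 5.
That product is 7 × 6 × 5 = 210.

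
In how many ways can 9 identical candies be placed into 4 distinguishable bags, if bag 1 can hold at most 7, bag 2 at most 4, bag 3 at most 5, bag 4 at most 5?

Without the upper bounds there are C(12,3) = 220 ways to split 9 among 4 bags.
Subtract solutions that violate a single cap (substitute x_i' = x_i − (cap_i+1)): x_1 ≥ 8 gives C(4,3) = 4; x_2 ≥ 5 gives C(7,3) = 35; x_3 ≥ 6 gives C(6,3) = 20; x_4 ≥ 6 gives C(6,3) = 20. Together 79.
No two caps can be exceeded simultaneously, so the pair terms are all 0.
By inclusion–exclusion the count is 220 − 79 + 0 = 141.

141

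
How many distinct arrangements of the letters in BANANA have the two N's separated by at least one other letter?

40

Total arrangements of BANANA: 6!/(3!·2!) = 60.
Arrangements with the N's together: treat NN as one letter, giving (5)!/(3!) = 20.
Subtracting, 60 − 20 = 40 arrangements keep the N's apart.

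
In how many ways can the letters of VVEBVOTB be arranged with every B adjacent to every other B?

Treat the 2 copies of B as a single block. The multiset to arrange is then {BB, E, O, T, V, V, V}, 7 items in all.
That gives (7)!/(3!) = 840 arrangements.

840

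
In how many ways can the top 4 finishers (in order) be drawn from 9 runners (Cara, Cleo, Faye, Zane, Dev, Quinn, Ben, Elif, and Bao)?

3024

This is an ordered selection of 4 from 9: P(9,4).
That gives 9 × 8 × 7 × 6 = 3024.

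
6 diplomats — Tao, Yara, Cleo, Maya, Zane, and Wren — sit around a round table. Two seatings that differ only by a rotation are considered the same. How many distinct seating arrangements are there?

Seat Tao anywhere (absorbing the rotational symmetry), then permute the other 5: (5)! = 120.

120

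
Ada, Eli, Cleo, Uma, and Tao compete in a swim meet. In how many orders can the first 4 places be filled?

120

There are 5 choices for 1st place, 4 for 2nd, and so on down to 2 for position 4.
That gives 5 × 4 × 3 × 2 = 120.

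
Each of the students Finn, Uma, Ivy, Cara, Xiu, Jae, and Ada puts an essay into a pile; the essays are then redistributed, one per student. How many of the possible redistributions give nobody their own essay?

1854

Let Aᵢ be the assignments in which student i gets their own essay. We want the size of the complement of A₁∪…∪A_7.
By inclusion–exclusion this is Σ_{j=0}^{7} (−1)^j C(7,j)·(7−j)!.
Computing: 5040 − 5040 + 2520 − 840 + 210 − 42 + 7 − 1 = 1854.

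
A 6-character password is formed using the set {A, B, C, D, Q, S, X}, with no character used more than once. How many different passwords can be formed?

With no repetition, fill the 6 characters in order: 7 choices, then 6, down to 2.
7 × 6 × 5 × 4 × 3 × 2 = 5040.

5040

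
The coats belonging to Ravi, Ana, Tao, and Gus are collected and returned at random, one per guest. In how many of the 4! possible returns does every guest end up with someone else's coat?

Let Aᵢ be the assignments in which guest i gets their own coat. We want the size of the complement of A₁∪…∪A_4.
By inclusion–exclusion this is Σ_{j=0}^{4} (−1)^j C(4,j)·(4−j)!.
Computing: 24 − 24 + 12 − 4 + 1 = 9.

9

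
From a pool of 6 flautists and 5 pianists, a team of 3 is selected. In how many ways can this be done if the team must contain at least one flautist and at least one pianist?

With no constraint there are C(11,3) = 165 possible selections.
Subtract selections that omit an entire group: no flautists → C(5,3) = 10; no pianists → C(6,3) = 20.
Both groups omitted at once is impossible, so 165 − 30 = 135.

135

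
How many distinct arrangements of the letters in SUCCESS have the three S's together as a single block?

60

Treat the 3 copies of S as a single block. The multiset to arrange is then {SSS, C, C, E, U}, 5 items in all.
That gives (5)!/(2!) = 60 arrangements.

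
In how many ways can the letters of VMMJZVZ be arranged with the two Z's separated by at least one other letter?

450

There are 7!/(2!·2!·2!) = 630 arrangements of VMMJZVZ in total.
Arrangements with the Z's together: treat ZZ as one letter, giving (6)!/(2!·2!) = 180.
Hence 630 − 180 = 450.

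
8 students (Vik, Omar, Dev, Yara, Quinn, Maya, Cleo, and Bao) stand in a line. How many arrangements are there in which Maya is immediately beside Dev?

Treat {Maya, Dev} as a single unit. There are 7 units to order, and the pair itself can be ordered 2 ways.
So the count is 2·(7)! = 10080.

10080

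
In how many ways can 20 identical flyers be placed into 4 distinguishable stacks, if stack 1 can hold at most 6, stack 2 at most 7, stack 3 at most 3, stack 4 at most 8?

34

By stars and bars, unrestricted non-negative solutions to x_1+…+x_4 = 20 number C(20+3,3) = 1771.
Subtract solutions that violate a single cap (substitute x_i' = x_i − (cap_i+1)): x_1 ≥ 7 gives C(16,3) = 560; x_2 ≥ 8 gives C(15,3) = 455; x_3 ≥ 4 gives C(19,3) = 969; x_4 ≥ 9 gives C(14,3) = 364. Together 2348.
Add back pairs where two caps are both exceeded: 56 + 220 + 35 + 165 + 20 + 120 = 616.
Subtract triples: 4 + 0 + 1 + 0 = 5.
By inclusion–exclusion the count is 1771 − 2348 + 616 − 5 = 34.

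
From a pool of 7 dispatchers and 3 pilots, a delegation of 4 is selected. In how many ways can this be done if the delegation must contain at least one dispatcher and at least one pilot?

175

With no constraint there are C(10,4) = 210 possible selections.
Selections missing a whole group: no dispatchers → C(3,4) = 0; no pilots → C(7,4) = 35.
Both groups omitted at once is impossible, so 210 − 35 = 175.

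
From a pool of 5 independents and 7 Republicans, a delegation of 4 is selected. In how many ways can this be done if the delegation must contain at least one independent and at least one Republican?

455

With no constraint there are C(12,4) = 495 possible selections.
Subtract selections that omit an entire group: no independents → C(7,4) = 35; no Republicans → C(5,4) = 5.
Both groups omitted at once is impossible, so 495 − 40 = 455.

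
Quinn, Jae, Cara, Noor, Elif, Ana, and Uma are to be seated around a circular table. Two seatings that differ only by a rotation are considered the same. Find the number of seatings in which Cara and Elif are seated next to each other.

240

Glue Cara and Elif into a block (2 internal orders). Seating 6 units around a circle gives (5)! arrangements.
So 2 × (5)! = 2 × 120 = 240.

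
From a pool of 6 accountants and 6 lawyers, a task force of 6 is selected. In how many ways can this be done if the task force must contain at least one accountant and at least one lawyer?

Unrestricted: C(12,6) = 924 ways to pick any 6 of the 12.
Selections missing a whole group: no accountants → C(6,6) = 1; no lawyers → C(6,6) = 1.
Both groups omitted at once is impossible, so 924 − 2 = 922.

922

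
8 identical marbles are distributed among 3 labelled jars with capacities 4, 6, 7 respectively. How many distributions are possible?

31

Ignoring the caps, the number of non-negative solutions to x_1+…+x_3 = 8 is C(10,2) = 45.
Subtract solutions that violate a single cap (substitute x_i' = x_i − (cap_i+1)): x_1 ≥ 5 gives C(5,2) = 10; x_2 ≥ 7 gives C(3,2) = 3; x_3 ≥ 8 gives C(2,2) = 1. Together 14.
No two caps can be exceeded simultaneously, so the pair terms are all 0.
By inclusion–exclusion the count is 45 − 14 + 0 = 31.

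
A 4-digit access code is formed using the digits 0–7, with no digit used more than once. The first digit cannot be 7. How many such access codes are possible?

The first digit has 8−1 = 7 choices (anything except 7).
The remaining 3 digits are filled from the other 7 symbols without repetition: 7 × 6 × 5 = 210.
Total: 7 × 210 = 1470.

1470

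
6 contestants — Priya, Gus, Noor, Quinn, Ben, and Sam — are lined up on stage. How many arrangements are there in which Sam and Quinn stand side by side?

Glue Sam and Quinn into one block (2 internal orders), leaving 5 units to arrange in a row.
That gives 2 × 5! = 2 × 120 = 240.

240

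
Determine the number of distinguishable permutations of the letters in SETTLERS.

5040

The 8 letters of SETTLERS have repeats: E appearing twice, S appearing twice, and T appearing twice.
Dividing 8! = 40320 by 2!·2!·2! = 8 for the repeated letters gives 5040.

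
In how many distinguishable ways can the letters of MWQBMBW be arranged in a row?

MWQBMBW has 7 letters with B appearing twice, M appearing twice, and W appearing twice.
So there are 7! / (2!·2!·2!) = 630 distinguishable arrangements.

630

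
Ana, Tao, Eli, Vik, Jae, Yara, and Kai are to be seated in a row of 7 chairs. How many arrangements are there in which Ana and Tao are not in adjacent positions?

Of the 7! = 5040 arrangements, those with Ana and Tao adjacent number 2 × 6! = 1440 (treat the pair as a block with 2 internal orders).
Complementary counting: 5040 − 1440 = 3600.

3600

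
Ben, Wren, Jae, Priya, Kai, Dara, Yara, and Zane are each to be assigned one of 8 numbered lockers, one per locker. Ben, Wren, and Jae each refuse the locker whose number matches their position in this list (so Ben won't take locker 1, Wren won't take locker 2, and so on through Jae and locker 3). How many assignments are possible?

Let Aᵢ (for i ∈ {1, 2, 3}) be the placements that put person i in their forbidden locker. Any j of these fix j positions, leaving (8−j)! ways to fill the rest, and there are C(3,j) ways to pick which j.
By inclusion–exclusion, the number of valid placements is Σ_{j=0}^{3} (−1)^j C(3,j)·(8−j)!.
Computing: 40320 − 15120 + 2160 − 120 = 27240.

27240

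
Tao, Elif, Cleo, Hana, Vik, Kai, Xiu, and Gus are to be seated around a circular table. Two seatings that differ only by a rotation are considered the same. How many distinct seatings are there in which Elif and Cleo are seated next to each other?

Glue Elif and Cleo into a block (2 internal orders). Seating 7 units around a circle gives (6)! arrangements.
So 2 × (6)! = 2 × 720 = 1440.

1440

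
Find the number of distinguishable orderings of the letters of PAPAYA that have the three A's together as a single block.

12

Treat the 3 copies of A as a single block. The multiset to arrange is then {AAA, P, P, Y}, 4 items in all.
That gives (4)!/(2!) = 12 arrangements.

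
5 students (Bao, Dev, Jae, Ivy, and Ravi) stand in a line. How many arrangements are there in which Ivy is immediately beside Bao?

Glue Ivy and Bao into one block (2 internal orders), leaving 4 units to arrange in a row.
So the count is 2·(4)! = 48.

48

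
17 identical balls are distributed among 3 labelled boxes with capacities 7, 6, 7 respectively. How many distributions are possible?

By stars and bars, unrestricted non-negative solutions to x_1+…+x_3 = 17 number C(17+2,2) = 171.
Subtract solutions that violate a single cap (substitute x_i' = x_i − (cap_i+1)): x_1 ≥ 8 gives C(11,2) = 55; x_2 ≥ 7 gives C(12,2) = 66; x_3 ≥ 8 gives C(11,2) = 55. Together 176.
Add back pairs where two caps are both exceeded: 6 + 3 + 6 = 15.
By inclusion–exclusion the count is 171 − 176 + 15 = 10.

10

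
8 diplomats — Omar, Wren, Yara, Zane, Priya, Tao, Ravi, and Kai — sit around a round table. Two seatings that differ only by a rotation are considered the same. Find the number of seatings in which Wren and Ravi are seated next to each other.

Treat {Wren, Ravi} as one unit (2 internal orders) and seat the resulting 7 units around the table: (6)! circular arrangements.
So 2 × (6)! = 2 × 720 = 1440.

1440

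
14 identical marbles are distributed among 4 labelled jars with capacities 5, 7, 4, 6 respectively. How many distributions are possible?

By stars and bars, unrestricted non-negative solutions to x_1+…+x_4 = 14 number C(14+3,3) = 680.
Subtract solutions that violate a single cap (substitute x_i' = x_i − (cap_i+1)): x_1 ≥ 6 gives C(11,3) = 165; x_2 ≥ 8 gives C(9,3) = 84; x_3 ≥ 5 gives C(12,3) = 220; x_4 ≥ 7 gives C(10,3) = 120. Together 589.
Add back pairs where two caps are both exceeded: 1 + 20 + 4 + 4 + 0 + 10 = 39.
By inclusion–exclusion the count is 680 − 589 + 39 = 130.

130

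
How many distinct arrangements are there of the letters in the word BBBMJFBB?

336

BBBMJFBB has 8 letters with B appearing 5 times.
The number of distinct arrangements is 8!/(5!) = 40320/120 = 336.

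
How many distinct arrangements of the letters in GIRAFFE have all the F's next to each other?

Treat the 2 copies of F as a single block. The multiset to arrange is then {FF, A, E, G, I, R}, 6 items in all.
All 6 items are distinct, so there are (6)! = 720 arrangements.

720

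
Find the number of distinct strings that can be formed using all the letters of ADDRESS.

1260

Letter multiplicities in ADDRESS: A×1, D×2, E×1, R×1, S×2.
Dividing 7! = 5040 by 2!·2! = 4 for the repeated letters gives 1260.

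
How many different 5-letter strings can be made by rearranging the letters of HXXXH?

Letter multiplicities in HXXXH: H×2, X×3.
So there are 5! / (3!·2!) = 10 distinguishable arrangements.

10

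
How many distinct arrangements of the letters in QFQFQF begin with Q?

10

Fix Q in the first position and arrange the remaining 5 letters.
Those 5 letters have F appearing 3 times and Q appearing twice, giving (5)!/(3!·2!) = 10.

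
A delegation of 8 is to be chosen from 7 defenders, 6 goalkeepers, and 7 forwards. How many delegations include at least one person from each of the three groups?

120393

Unrestricted: C(20,8) = 125970 ways to pick any 8 of the 20.
Subtract selections that omit an entire group: no defenders → C(13,8) = 1287; no goalkeepers → C(14,8) = 3003; no forwards → C(13,8) = 1287.
Add back selections omitting two groups (i.e. drawn from a single group): C(7,8) + C(6,8) + C(7,8) = 0.
By inclusion–exclusion: 125970 − 5577 + 0 = 120393.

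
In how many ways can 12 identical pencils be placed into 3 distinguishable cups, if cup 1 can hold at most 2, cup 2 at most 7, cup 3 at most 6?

Without the upper bounds there are C(14,2) = 91 ways to split 12 among 3 cups.
Subtract solutions that violate a single cap (substitute x_i' = x_i − (cap_i+1)): x_1 ≥ 3 gives C(11,2) = 55; x_2 ≥ 8 gives C(6,2) = 15; x_3 ≥ 7 gives C(7,2) = 21. Together 91.
Add back pairs where two caps are both exceeded: 3 + 6 + 0 = 9.
By inclusion–exclusion the count is 91 − 91 + 9 = 9.

9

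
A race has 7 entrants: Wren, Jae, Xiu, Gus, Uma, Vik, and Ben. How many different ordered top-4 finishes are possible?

There are 7 choices for 1st place, 6 for 2nd, and so on down to 4 for position 4.
That gives 7 × 6 × 5 × 4 = 840.

840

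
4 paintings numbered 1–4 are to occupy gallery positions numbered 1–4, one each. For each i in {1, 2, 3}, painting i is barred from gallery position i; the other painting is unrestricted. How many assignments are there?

11

Let Aᵢ (for i ∈ {1, 2, 3}) be the placements that put painting i in its forbidden gallery position. Any j of these fix j positions, leaving (4−j)! ways to fill the rest, and there are C(3,j) ways to pick which j.
By inclusion–exclusion, the number of valid placements is Σ_{j=0}^{3} (−1)^j C(3,j)·(4−j)!.
Computing: 24 − 18 + 6 − 1 = 11.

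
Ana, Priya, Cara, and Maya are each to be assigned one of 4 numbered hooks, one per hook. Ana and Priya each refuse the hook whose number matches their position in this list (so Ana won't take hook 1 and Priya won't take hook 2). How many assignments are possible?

14

Let Aᵢ (for i ∈ {1, 2}) be the placements that put person i in their forbidden hook. Any j of these fix j positions, leaving (4−j)! ways to fill the rest, and there are C(2,j) ways to pick which j.
By inclusion–exclusion, the number of valid placements is Σ_{j=0}^{2} (−1)^j C(2,j)·(4−j)!.
Computing: 24 − 12 + 2 = 14.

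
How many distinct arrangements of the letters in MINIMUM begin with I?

120

Fix I in the first position and arrange the remaining 6 letters.
Those 6 letters have M appearing 3 times, giving (6)!/(3!) = 120.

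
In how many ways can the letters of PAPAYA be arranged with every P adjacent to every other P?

20

Treat the 2 copies of P as a single block. The multiset to arrange is then {PP, A, A, A, Y}, 5 items in all.
That gives (5)!/(3!) = 20 arrangements.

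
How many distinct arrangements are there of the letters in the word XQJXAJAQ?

XQJXAJAQ has 8 letters with A appearing twice, J appearing twice, Q appearing twice, and X appearing twice.
Dividing 8! = 40320 by 2!·2!·2!·2! = 16 for the repeated letters gives 2520.

2520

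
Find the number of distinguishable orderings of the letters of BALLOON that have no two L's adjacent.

There are 7!/(2!·2!) = 1260 arrangements of BALLOON in total.
If the two L's are adjacent, glue them into one block, leaving 6 items to arrange: (6)!/(2!) = 360 ways.
Subtracting, 1260 − 360 = 900 arrangements keep the L's apart.

900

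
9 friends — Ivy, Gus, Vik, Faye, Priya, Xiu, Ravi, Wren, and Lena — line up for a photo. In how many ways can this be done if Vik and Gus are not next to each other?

282240

Of the 9! = 362880 arrangements, those with Vik and Gus adjacent number 2 × 8! = 80640 (treat the pair as a block with 2 internal orders).
Complementary counting: 362880 − 80640 = 282240.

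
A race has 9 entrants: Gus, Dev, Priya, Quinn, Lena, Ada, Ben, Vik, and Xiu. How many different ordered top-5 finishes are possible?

There are 9 choices for 1st place, 8 for 2nd, and so on down to 5 for position 5.
That gives 9 × 8 × 7 × 6 × 5 = 15120.

15120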